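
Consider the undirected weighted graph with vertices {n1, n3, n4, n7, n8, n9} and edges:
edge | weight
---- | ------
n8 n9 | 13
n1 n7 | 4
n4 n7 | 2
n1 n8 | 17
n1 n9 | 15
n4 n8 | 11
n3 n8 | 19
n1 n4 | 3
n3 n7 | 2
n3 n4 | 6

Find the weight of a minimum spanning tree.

31

Prim, starting at n1.
Step 1: cheapest edge leaving the tree is n1 n4 (3); add n4.
Step 2: cheapest edge leaving the tree is n4 n7 (2); add n7.
Step 3: cheapest edge leaving the tree is n3 n7 (2); add n3.
Step 4: cheapest edge leaving the tree is n4 n8 (11); add n8.
Step 5: cheapest edge leaving the tree is n8 n9 (13); add n9.
MST edges: n1 n4, n4 n7, n3 n7, n4 n8, n8 n9; total weight 3+2+2+11+13 = 31.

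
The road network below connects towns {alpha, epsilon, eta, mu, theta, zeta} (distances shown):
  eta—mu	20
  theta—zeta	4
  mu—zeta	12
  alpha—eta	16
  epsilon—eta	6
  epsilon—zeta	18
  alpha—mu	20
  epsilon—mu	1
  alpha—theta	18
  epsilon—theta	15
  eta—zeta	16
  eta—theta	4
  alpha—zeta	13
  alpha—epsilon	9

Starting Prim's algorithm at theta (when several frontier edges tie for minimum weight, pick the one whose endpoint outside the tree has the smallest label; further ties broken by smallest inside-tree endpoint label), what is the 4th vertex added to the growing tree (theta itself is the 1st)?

epsilon

Prim, starting at theta.
Step 1: frontier [eta—theta 4, theta—zeta 4, epsilon—theta 15, alpha—theta 18] → take eta—theta (4); add eta.
Step 2: frontier [epsilon—eta 6, alpha—eta 16, eta—zeta 16, eta—mu 20, theta—zeta 4, epsilon—theta 15, alpha—theta 18] → take theta—zeta (4); add zeta.
Step 3: frontier [epsilon—eta 6, alpha—eta 16, eta—mu 20, epsilon—theta 15, alpha—theta 18, mu—zeta 12, alpha—zeta 13, epsilon—zeta 18] → take epsilon—eta (6); add epsilon.
Step 4: frontier [epsilon—mu 1, alpha—epsilon 9, alpha—eta 16, eta—mu 20, alpha—theta 18, mu—zeta 12, alpha—zeta 13] → take epsilon—mu (1); add mu.
Step 5: frontier [alpha—epsilon 9, alpha—eta 16, alpha—mu 20, alpha—theta 18, alpha—zeta 13] → take alpha—epsilon (9); add alpha.
Vertex order: theta, eta, zeta, epsilon, mu, alpha. The 4th vertex is epsilon.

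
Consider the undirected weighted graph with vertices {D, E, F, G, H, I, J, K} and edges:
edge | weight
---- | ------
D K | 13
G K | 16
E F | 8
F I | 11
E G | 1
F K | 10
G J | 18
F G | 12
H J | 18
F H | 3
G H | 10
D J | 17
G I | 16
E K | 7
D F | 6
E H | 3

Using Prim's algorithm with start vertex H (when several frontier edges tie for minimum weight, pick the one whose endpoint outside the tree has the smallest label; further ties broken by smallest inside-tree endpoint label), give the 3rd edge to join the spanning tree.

F-H

Prim's algorithm from H:
Step 1: cheapest edge leaving the tree is E H (3); add E.
Step 2: cheapest edge leaving the tree is E G (1); add G.
Step 3: cheapest edge leaving the tree is F H (3); add F.
Step 4: cheapest edge leaving the tree is D F (6); add D.
Step 5: cheapest edge leaving the tree is E K (7); add K.
Step 6: cheapest edge leaving the tree is F I (11); add I.
Step 7: cheapest edge leaving the tree is D J (17); add J.
The 3rd edge added is F H.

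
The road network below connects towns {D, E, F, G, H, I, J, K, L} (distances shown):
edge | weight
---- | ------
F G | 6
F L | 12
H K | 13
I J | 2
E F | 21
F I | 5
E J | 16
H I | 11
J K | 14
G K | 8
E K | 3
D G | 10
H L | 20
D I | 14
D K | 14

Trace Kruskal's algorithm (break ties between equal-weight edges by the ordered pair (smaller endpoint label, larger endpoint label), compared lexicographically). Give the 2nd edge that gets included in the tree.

Sort edges by weight, then run Kruskal:
I J (2): add — endpoints in different components.
E K (3): add — endpoints in different components.
F I (5): add — endpoints in different components.
F G (6): add — endpoints in different components.
G K (8): add — endpoints in different components.
D G (10): add — endpoints in different components.
H I (11): add — endpoints in different components.
F L (12): add — endpoints in different components.
The 2nd edge added is E K.

E-K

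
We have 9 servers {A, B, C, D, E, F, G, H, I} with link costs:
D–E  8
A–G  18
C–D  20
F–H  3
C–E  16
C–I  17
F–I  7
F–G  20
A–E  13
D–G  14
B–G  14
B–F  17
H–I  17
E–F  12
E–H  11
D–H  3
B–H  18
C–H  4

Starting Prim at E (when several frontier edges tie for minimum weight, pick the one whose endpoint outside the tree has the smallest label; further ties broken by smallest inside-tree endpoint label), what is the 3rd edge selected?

F-H

Prim's algorithm from E:
Step 1: cheapest edge leaving the tree is D–E (8); add D.
Step 2: cheapest edge leaving the tree is D–H (3); add H.
Step 3: cheapest edge leaving the tree is F–H (3); add F.
Step 4: cheapest edge leaving the tree is C–H (4); add C.
Step 5: cheapest edge leaving the tree is F–I (7); add I.
Step 6: cheapest edge leaving the tree is A–E (13); add A.
Step 7: cheapest edge leaving the tree is D–G (14); add G.
Step 8: cheapest edge leaving the tree is B–G (14); add B.
The 3rd edge added is F–H.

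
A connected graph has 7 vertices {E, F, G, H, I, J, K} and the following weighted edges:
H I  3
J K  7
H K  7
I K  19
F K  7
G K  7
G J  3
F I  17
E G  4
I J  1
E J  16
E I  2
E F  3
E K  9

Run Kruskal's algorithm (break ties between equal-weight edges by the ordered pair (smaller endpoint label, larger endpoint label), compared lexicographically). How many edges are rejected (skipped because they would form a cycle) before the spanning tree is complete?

Kruskal: consider edges lightest-first.
I J (1): add. Components now {E} {F} {G} {H} {I,J} {K}
E I (2): add. Components now {E,I,J} {F} {G} {H} {K}
E F (3): add. Components now {E,F,I,J} {G} {H} {K}
G J (3): add. Components now {E,F,G,I,J} {H} {K}
H I (3): add. Components now {E,F,G,H,I,J} {K}
E G (4): skip — E and G already connected.
F K (7): add. Components now {E,F,G,H,I,J,K}
Edges rejected before the tree was complete: 1.

1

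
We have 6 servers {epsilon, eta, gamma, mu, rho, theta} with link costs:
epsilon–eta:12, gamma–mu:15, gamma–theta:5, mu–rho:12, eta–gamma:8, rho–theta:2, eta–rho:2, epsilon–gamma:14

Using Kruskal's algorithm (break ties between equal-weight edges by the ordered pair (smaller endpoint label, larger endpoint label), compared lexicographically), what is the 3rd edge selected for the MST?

Kruskal: consider edges lightest-first.
eta–rho (2): add — endpoints in different components.
rho–theta (2): add — endpoints in different components.
gamma–theta (5): add — endpoints in different components.
eta–gamma (8): skip — eta and gamma already connected.
epsilon–eta (12): add — endpoints in different components.
mu–rho (12): add — endpoints in different components.
The 3rd edge added is gamma–theta.

gamma-theta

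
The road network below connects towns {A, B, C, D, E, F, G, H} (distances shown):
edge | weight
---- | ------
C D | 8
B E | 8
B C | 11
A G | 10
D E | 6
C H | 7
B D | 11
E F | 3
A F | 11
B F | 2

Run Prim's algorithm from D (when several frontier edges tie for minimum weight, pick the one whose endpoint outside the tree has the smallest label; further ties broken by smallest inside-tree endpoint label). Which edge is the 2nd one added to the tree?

Prim, starting at D.
Step 1: frontier [D E 6, C D 8, B D 11] → take D E (6); add E.
Step 2: frontier [C D 8, B D 11, E F 3, B E 8] → take E F (3); add F.
Step 3: frontier [C D 8, B D 11, B E 8, B F 2, A F 11] → take B F (2); add B.
Step 4: frontier [B C 11, C D 8, A F 11] → take C D (8); add C.
Step 5: frontier [C H 7, A F 11] → take C H (7); add H.
Step 6: frontier [A F 11] → take A F (11); add A.
Step 7: frontier [A G 10] → take A G (10); add G.
The 2nd edge added is E F.

E-F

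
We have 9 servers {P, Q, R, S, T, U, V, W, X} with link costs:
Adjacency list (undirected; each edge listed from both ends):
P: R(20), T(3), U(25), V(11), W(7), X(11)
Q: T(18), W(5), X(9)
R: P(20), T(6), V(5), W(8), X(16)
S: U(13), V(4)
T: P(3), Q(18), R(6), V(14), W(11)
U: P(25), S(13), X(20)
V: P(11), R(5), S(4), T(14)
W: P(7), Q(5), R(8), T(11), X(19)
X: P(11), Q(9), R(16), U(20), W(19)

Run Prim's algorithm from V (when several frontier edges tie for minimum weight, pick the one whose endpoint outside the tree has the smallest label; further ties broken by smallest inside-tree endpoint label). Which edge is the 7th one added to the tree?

Q-X

Prim, starting at V.
Step 1: cheapest edge leaving the tree is S V (4); add S.
Step 2: cheapest edge leaving the tree is R V (5); add R.
Step 3: cheapest edge leaving the tree is R T (6); add T.
Step 4: cheapest edge leaving the tree is P T (3); add P.
Step 5: cheapest edge leaving the tree is P W (7); add W.
Step 6: cheapest edge leaving the tree is Q W (5); add Q.
Step 7: cheapest edge leaving the tree is Q X (9); add X.
Step 8: cheapest edge leaving the tree is S U (13); add U.
The 7th edge added is Q X.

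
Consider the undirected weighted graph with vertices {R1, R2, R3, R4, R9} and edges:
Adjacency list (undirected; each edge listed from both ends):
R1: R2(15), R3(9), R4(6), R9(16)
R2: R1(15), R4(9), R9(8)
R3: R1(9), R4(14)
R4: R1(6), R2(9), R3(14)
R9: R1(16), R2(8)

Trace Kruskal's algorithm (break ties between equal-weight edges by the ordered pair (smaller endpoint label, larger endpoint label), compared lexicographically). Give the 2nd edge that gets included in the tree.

Kruskal's algorithm — process edges by increasing weight (ties by edge label):
R1 R4 (6): add. Components now {R2} {R1,R4} {R3} {R9}
R2 R9 (8): add. Components now {R2,R9} {R1,R4} {R3}
R1 R3 (9): add. Components now {R2,R9} {R1,R3,R4}
R2 R4 (9): add. Components now {R1,R2,R3,R4,R9}
The 2nd edge added is R2 R9.

R2-R9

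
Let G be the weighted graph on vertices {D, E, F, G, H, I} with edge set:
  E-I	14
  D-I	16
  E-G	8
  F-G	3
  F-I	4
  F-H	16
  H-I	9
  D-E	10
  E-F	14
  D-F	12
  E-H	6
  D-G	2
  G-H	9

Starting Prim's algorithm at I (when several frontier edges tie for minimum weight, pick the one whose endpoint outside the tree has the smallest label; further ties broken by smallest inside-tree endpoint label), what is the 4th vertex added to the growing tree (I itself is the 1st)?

Prim's algorithm from I:
Step 1: frontier [F-I 4, H-I 9, E-I 14, D-I 16] → take F-I (4); add F.
Step 2: frontier [F-G 3, D-F 12, E-F 14, F-H 16, H-I 9, E-I 14, D-I 16] → take F-G (3); add G.
Step 3: frontier [D-F 12, E-F 14, F-H 16, D-G 2, E-G 8, G-H 9, H-I 9, E-I 14, D-I 16] → take D-G (2); add D.
Step 4: frontier [D-E 10, E-F 14, F-H 16, E-G 8, G-H 9, H-I 9, E-I 14] → take E-G (8); add E.
Step 5: frontier [E-H 6, F-H 16, G-H 9, H-I 9] → take E-H (6); add H.
Vertex order: I, F, G, D, E, H. The 4th vertex is D.

D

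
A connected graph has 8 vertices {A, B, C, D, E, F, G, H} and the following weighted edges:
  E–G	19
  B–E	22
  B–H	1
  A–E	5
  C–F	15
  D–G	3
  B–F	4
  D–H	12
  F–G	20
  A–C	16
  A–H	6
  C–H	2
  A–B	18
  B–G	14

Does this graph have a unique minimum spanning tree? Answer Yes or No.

Yes

Sort edges by weight, then run Kruskal:
B–H (1): add — endpoints in different components.
C–H (2): add — endpoints in different components.
D–G (3): add — endpoints in different components.
B–F (4): add — endpoints in different components.
A–E (5): add — endpoints in different components.
A–H (6): add — endpoints in different components.
D–H (12): add — endpoints in different components.
Every non-tree edge has weight strictly greater than the heaviest edge on the tree path between its endpoints, so the MST is unique.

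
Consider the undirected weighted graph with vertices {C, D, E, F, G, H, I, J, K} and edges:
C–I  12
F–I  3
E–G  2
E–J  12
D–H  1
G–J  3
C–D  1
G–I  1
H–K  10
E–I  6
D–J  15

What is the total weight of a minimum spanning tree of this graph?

33

Kruskal: consider edges lightest-first.
C–D (1): add — endpoints in different components.
D–H (1): add — endpoints in different components.
G–I (1): add — endpoints in different components.
E–G (2): add — endpoints in different components.
F–I (3): add — endpoints in different components.
G–J (3): add — endpoints in different components.
E–I (6): skip — E and I already connected.
H–K (10): add — endpoints in different components.
C–I (12): add — endpoints in different components.
MST edges: C–D, D–H, G–I, E–G, F–I, G–J, H–K, C–I; total weight 1+1+1+2+3+3+10+12 = 33.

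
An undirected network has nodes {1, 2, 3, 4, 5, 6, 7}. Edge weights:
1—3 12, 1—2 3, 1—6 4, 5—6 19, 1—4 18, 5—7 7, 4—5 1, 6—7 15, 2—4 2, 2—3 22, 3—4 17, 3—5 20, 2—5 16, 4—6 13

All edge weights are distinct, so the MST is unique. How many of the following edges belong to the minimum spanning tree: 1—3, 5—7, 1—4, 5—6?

2

Sort edges by weight, then run Kruskal:
4—5 (1): add — endpoints in different components.
2—4 (2): add — endpoints in different components.
1—2 (3): add — endpoints in different components.
1—6 (4): add — endpoints in different components.
5—7 (7): add — endpoints in different components.
1—3 (12): add — endpoints in different components.
MST edge set: {4—5, 2—4, 1—2, 1—6, 5—7, 1—3}.
Of the listed edges, {1—3, 5—7} are in the MST → 2.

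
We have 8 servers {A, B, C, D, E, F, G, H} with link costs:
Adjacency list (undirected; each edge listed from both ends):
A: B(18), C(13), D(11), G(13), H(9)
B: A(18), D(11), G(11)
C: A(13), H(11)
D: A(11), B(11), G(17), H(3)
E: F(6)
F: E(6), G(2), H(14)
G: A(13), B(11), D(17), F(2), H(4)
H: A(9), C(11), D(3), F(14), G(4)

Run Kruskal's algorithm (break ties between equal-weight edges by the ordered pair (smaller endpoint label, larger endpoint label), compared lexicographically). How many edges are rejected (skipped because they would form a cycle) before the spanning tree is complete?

Kruskal's algorithm — process edges by increasing weight (ties by edge label):
F G (2): add — endpoints in different components.
D H (3): add — endpoints in different components.
G H (4): add — endpoints in different components.
E F (6): add — endpoints in different components.
A H (9): add — endpoints in different components.
A D (11): skip — A and D already connected.
B D (11): add — endpoints in different components.
B G (11): skip — B and G already connected.
C H (11): add — endpoints in different components.
Edges rejected before the tree was complete: 2.

2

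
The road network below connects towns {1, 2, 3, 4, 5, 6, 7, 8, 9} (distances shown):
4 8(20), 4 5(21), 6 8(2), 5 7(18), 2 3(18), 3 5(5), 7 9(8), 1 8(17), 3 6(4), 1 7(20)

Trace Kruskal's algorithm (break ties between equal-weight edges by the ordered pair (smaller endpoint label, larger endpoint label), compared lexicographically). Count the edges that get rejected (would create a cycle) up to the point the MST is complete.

1

Kruskal: consider edges lightest-first.
6 8 (2): add — endpoints in different components.
3 6 (4): add — endpoints in different components.
3 5 (5): add — endpoints in different components.
7 9 (8): add — endpoints in different components.
1 8 (17): add — endpoints in different components.
2 3 (18): add — endpoints in different components.
5 7 (18): add — endpoints in different components.
1 7 (20): skip — 1 and 7 already connected.
4 8 (20): add — endpoints in different components.
Edges rejected before the tree was complete: 1.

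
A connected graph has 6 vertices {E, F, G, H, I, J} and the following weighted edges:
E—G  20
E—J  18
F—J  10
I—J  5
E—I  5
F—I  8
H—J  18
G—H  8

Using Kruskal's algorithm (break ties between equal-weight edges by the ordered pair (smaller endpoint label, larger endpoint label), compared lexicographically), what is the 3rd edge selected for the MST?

F-I

Kruskal: consider edges lightest-first.
E—I (5): add — endpoints in different components.
I—J (5): add — endpoints in different components.
F—I (8): add — endpoints in different components.
G—H (8): add — endpoints in different components.
F—J (10): skip — F and J already connected.
E—J (18): skip — E and J already connected.
H—J (18): add — endpoints in different components.
The 3rd edge added is F—I.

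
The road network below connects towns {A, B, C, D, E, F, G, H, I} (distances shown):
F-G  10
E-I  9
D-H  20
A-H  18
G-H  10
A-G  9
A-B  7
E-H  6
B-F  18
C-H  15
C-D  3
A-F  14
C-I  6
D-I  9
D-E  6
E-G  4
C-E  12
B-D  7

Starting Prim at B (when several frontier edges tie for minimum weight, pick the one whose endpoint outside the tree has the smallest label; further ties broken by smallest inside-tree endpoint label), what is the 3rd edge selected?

Prim's algorithm from B:
Step 1: cheapest edge leaving the tree is A-B (7); add A.
Step 2: cheapest edge leaving the tree is B-D (7); add D.
Step 3: cheapest edge leaving the tree is C-D (3); add C.
Step 4: cheapest edge leaving the tree is D-E (6); add E.
Step 5: cheapest edge leaving the tree is E-G (4); add G.
Step 6: cheapest edge leaving the tree is E-H (6); add H.
Step 7: cheapest edge leaving the tree is C-I (6); add I.
Step 8: cheapest edge leaving the tree is F-G (10); add F.
The 3rd edge added is C-D.

C-D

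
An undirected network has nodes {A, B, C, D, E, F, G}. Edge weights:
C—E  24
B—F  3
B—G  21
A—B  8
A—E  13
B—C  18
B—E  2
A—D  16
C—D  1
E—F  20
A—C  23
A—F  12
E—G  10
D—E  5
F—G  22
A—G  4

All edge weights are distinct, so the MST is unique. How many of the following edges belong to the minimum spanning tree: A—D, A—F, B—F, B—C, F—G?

1

Kruskal: consider edges lightest-first.
C—D (1): add. Components now {A} {B} {C,D} {E} {F} {G}
B—E (2): add. Components now {A} {B,E} {C,D} {F} {G}
B—F (3): add. Components now {A} {B,E,F} {C,D} {G}
A—G (4): add. Components now {A,G} {B,E,F} {C,D}
D—E (5): add. Components now {A,G} {B,C,D,E,F}
A—B (8): add. Components now {A,B,C,D,E,F,G}
MST edge set: {C—D, B—E, B—F, A—G, D—E, A—B}.
Of the listed edges, {B—F} are in the MST → 1.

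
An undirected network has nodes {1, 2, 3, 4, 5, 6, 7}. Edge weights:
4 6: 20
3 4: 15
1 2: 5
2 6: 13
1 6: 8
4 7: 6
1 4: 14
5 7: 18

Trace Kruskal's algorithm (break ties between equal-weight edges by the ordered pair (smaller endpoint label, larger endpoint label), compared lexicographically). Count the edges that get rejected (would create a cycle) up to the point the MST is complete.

1

Kruskal: consider edges lightest-first.
1 2 (5): add — endpoints in different components.
4 7 (6): add — endpoints in different components.
1 6 (8): add — endpoints in different components.
2 6 (13): skip — 2 and 6 already connected.
1 4 (14): add — endpoints in different components.
3 4 (15): add — endpoints in different components.
5 7 (18): add — endpoints in different components.
Edges rejected before the tree was complete: 1.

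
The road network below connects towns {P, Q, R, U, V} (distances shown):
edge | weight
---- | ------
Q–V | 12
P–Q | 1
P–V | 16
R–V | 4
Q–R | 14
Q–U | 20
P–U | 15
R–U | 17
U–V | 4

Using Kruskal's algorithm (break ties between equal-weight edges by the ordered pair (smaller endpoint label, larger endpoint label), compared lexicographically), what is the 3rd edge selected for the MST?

U-V

Kruskal's algorithm — process edges by increasing weight (ties by edge label):
P–Q (1): add — endpoints in different components.
R–V (4): add — endpoints in different components.
U–V (4): add — endpoints in different components.
Q–V (12): add — endpoints in different components.
The 3rd edge added is U–V.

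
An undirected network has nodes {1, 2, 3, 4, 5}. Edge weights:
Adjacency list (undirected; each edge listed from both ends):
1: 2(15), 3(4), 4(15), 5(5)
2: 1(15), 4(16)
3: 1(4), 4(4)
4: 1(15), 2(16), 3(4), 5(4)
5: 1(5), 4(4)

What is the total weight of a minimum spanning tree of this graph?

Sort edges by weight, then run Kruskal:
1-3 (4): add — endpoints in different components.
3-4 (4): add — endpoints in different components.
4-5 (4): add — endpoints in different components.
1-5 (5): skip — 1 and 5 already connected.
1-2 (15): add — endpoints in different components.
MST edges: 1-3, 3-4, 4-5, 1-2; total weight 4+4+4+15 = 27.

27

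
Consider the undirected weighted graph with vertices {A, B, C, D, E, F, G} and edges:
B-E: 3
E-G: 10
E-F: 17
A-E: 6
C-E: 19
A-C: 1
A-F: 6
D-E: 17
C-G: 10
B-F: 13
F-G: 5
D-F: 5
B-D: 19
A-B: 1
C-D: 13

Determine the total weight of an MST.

Kruskal: consider edges lightest-first.
A-B (1): add. Components now {A,B} {C} {D} {E} {F} {G}
A-C (1): add. Components now {A,B,C} {D} {E} {F} {G}
B-E (3): add. Components now {A,B,C,E} {D} {F} {G}
D-F (5): add. Components now {A,B,C,E} {D,F} {G}
F-G (5): add. Components now {A,B,C,E} {D,F,G}
A-E (6): skip — A and E already connected.
A-F (6): add. Components now {A,B,C,D,E,F,G}
MST edges: A-B, A-C, B-E, D-F, F-G, A-F; total weight 1+1+3+5+5+6 = 21.

21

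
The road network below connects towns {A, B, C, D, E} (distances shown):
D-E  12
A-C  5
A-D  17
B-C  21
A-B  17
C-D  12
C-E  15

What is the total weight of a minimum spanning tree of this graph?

46

Kruskal's algorithm — process edges by increasing weight (ties by edge label):
A-C (5): add — endpoints in different components.
C-D (12): add — endpoints in different components.
D-E (12): add — endpoints in different components.
C-E (15): skip — C and E already connected.
A-B (17): add — endpoints in different components.
MST edges: A-C, C-D, D-E, A-B; total weight 5+12+12+17 = 46.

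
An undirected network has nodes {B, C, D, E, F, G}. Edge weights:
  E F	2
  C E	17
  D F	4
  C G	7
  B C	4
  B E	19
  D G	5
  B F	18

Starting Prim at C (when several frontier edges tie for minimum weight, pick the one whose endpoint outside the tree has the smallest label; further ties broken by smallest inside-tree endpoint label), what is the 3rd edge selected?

Grow the tree from C using Prim:
Step 1: cheapest edge leaving the tree is B C (4); add B.
Step 2: cheapest edge leaving the tree is C G (7); add G.
Step 3: cheapest edge leaving the tree is D G (5); add D.
Step 4: cheapest edge leaving the tree is D F (4); add F.
Step 5: cheapest edge leaving the tree is E F (2); add E.
The 3rd edge added is D G.

D-G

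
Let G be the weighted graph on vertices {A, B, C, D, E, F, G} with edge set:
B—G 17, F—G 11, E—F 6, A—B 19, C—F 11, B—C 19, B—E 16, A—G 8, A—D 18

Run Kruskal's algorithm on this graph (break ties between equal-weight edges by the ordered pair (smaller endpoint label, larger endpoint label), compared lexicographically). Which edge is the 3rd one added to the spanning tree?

Sort edges by weight, then run Kruskal:
E—F (6): add. Components now {A} {B} {C} {D} {E,F} {G}
A—G (8): add. Components now {A,G} {B} {C} {D} {E,F}
C—F (11): add. Components now {A,G} {B} {C,E,F} {D}
F—G (11): add. Components now {A,C,E,F,G} {B} {D}
B—E (16): add. Components now {A,B,C,E,F,G} {D}
B—G (17): skip — B and G already connected.
A—D (18): add. Components now {A,B,C,D,E,F,G}
The 3rd edge added is C—F.

C-F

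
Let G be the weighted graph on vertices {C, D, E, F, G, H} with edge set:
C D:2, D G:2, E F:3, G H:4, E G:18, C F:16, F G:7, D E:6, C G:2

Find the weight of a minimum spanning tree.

Kruskal's algorithm — process edges by increasing weight (ties by edge label):
C D (2): add. Components now {C,D} {E} {F} {G} {H}
C G (2): add. Components now {C,D,G} {E} {F} {H}
D G (2): skip — D and G already connected.
E F (3): add. Components now {C,D,G} {E,F} {H}
G H (4): add. Components now {C,D,G,H} {E,F}
D E (6): add. Components now {C,D,E,F,G,H}
MST edges: C D, C G, E F, G H, D E; total weight 2+2+3+4+6 = 17.

17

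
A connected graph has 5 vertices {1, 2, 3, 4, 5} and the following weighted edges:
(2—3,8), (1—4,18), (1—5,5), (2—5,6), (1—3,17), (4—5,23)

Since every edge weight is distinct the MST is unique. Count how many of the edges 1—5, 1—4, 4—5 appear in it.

Kruskal: consider edges lightest-first.
1—5 (5): add — endpoints in different components.
2—5 (6): add — endpoints in different components.
2—3 (8): add — endpoints in different components.
1—3 (17): skip — 1 and 3 already connected.
1—4 (18): add — endpoints in different components.
MST edge set: {1—5, 2—5, 2—3, 1—4}.
Of the listed edges, {1—5, 1—4} are in the MST → 2.

2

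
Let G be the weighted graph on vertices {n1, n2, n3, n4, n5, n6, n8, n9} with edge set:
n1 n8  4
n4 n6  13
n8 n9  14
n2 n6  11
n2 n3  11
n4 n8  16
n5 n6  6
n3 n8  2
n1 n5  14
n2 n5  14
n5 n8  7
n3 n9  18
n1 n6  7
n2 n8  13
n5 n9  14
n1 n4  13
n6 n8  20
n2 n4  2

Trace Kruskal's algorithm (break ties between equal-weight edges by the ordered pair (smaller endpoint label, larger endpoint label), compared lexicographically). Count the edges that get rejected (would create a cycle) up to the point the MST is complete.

Kruskal: consider edges lightest-first.
n2 n4 (2): add — endpoints in different components.
n3 n8 (2): add — endpoints in different components.
n1 n8 (4): add — endpoints in different components.
n5 n6 (6): add — endpoints in different components.
n1 n6 (7): add — endpoints in different components.
n5 n8 (7): skip — n5 and n8 already connected.
n2 n3 (11): add — endpoints in different components.
n2 n6 (11): skip — n6 and n2 already connected.
n1 n4 (13): skip — n4 and n1 already connected.
n2 n8 (13): skip — n2 and n8 already connected.
n4 n6 (13): skip — n4 and n6 already connected.
n1 n5 (14): skip — n5 and n1 already connected.
n2 n5 (14): skip — n5 and n2 already connected.
n5 n9 (14): add — endpoints in different components.
Edges rejected before the tree was complete: 7.

7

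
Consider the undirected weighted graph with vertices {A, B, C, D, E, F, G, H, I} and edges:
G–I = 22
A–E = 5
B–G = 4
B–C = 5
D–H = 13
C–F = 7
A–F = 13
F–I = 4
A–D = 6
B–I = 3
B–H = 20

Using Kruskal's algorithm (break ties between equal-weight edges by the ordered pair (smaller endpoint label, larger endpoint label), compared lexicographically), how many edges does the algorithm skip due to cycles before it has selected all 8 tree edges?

Sort edges by weight, then run Kruskal:
B–I (3): add — endpoints in different components.
B–G (4): add — endpoints in different components.
F–I (4): add — endpoints in different components.
A–E (5): add — endpoints in different components.
B–C (5): add — endpoints in different components.
A–D (6): add — endpoints in different components.
C–F (7): skip — C and F already connected.
A–F (13): add — endpoints in different components.
D–H (13): add — endpoints in different components.
Edges rejected before the tree was complete: 1.

1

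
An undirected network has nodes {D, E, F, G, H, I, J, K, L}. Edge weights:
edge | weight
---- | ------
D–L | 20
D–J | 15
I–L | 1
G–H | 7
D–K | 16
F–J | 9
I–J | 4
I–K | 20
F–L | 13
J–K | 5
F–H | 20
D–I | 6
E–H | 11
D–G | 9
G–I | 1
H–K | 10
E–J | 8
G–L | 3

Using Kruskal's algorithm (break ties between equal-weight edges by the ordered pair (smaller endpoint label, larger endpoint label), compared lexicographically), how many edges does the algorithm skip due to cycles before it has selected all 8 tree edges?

Sort edges by weight, then run Kruskal:
G–I (1): add — endpoints in different components.
I–L (1): add — endpoints in different components.
G–L (3): skip — G and L already connected.
I–J (4): add — endpoints in different components.
J–K (5): add — endpoints in different components.
D–I (6): add — endpoints in different components.
G–H (7): add — endpoints in different components.
E–J (8): add — endpoints in different components.
D–G (9): skip — D and G already connected.
F–J (9): add — endpoints in different components.
Edges rejected before the tree was complete: 2.

2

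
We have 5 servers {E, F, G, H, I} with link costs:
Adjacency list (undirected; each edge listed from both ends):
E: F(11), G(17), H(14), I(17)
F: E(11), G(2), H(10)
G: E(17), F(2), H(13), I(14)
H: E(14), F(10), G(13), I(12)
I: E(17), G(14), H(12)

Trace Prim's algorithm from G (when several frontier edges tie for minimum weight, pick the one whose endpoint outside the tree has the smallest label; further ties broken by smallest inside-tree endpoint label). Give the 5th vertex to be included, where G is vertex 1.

Prim, starting at G.
Step 1: cheapest edge leaving the tree is F–G (2); add F.
Step 2: cheapest edge leaving the tree is F–H (10); add H.
Step 3: cheapest edge leaving the tree is E–F (11); add E.
Step 4: cheapest edge leaving the tree is H–I (12); add I.
Vertex order: G, F, H, E, I. The 5th vertex is I.

I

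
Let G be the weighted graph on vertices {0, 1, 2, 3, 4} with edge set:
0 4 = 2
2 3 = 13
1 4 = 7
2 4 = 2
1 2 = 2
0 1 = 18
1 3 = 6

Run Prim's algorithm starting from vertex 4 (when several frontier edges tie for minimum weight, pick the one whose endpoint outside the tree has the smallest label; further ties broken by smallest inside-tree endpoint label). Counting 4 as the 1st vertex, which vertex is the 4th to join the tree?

Prim's algorithm from 4:
Step 1: cheapest edge leaving the tree is 0 4 (2); add 0.
Step 2: cheapest edge leaving the tree is 2 4 (2); add 2.
Step 3: cheapest edge leaving the tree is 1 2 (2); add 1.
Step 4: cheapest edge leaving the tree is 1 3 (6); add 3.
Vertex order: 4, 0, 2, 1, 3. The 4th vertex is 1.

1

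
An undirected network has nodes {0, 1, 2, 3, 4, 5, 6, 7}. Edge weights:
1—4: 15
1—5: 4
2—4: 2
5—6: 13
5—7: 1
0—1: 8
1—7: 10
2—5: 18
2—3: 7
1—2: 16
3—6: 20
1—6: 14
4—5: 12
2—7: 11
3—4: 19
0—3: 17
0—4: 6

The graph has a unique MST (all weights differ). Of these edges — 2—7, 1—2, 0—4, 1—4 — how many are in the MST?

1

Kruskal: consider edges lightest-first.
5—7 (1): add — endpoints in different components.
2—4 (2): add — endpoints in different components.
1—5 (4): add — endpoints in different components.
0—4 (6): add — endpoints in different components.
2—3 (7): add — endpoints in different components.
0—1 (8): add — endpoints in different components.
1—7 (10): skip — 1 and 7 already connected.
2—7 (11): skip — 2 and 7 already connected.
4—5 (12): skip — 4 and 5 already connected.
5—6 (13): add — endpoints in different components.
MST edge set: {5—7, 2—4, 1—5, 0—4, 2—3, 0—1, 5—6}.
Of the listed edges, {0—4} are in the MST → 1.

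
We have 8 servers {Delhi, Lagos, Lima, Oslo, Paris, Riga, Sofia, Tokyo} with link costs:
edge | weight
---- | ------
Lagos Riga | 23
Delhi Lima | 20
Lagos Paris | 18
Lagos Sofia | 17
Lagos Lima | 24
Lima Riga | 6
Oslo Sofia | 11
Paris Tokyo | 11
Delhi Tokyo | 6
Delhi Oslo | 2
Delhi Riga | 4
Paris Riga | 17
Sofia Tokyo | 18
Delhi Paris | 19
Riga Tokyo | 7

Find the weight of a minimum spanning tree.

Prim, starting at Riga.
Step 1: cheapest edge leaving the tree is Delhi Riga (4); add Delhi.
Step 2: cheapest edge leaving the tree is Delhi Oslo (2); add Oslo.
Step 3: cheapest edge leaving the tree is Lima Riga (6); add Lima.
Step 4: cheapest edge leaving the tree is Delhi Tokyo (6); add Tokyo.
Step 5: cheapest edge leaving the tree is Paris Tokyo (11); add Paris.
Step 6: cheapest edge leaving the tree is Oslo Sofia (11); add Sofia.
Step 7: cheapest edge leaving the tree is Lagos Sofia (17); add Lagos.
MST edges: Delhi Riga, Delhi Oslo, Lima Riga, Delhi Tokyo, Paris Tokyo, Oslo Sofia, Lagos Sofia; total weight 4+2+6+6+11+11+17 = 57.

57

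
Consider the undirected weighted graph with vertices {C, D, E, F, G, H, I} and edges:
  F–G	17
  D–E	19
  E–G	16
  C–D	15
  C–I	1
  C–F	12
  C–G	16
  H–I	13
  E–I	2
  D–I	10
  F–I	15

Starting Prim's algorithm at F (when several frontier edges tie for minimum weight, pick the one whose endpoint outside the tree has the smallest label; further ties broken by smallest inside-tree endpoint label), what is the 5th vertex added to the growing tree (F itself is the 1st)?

Grow the tree from F using Prim:
Step 1: frontier [C–F 12, F–I 15, F–G 17] → take C–F (12); add C.
Step 2: frontier [C–I 1, C–D 15, C–G 16, F–I 15, F–G 17] → take C–I (1); add I.
Step 3: frontier [C–D 15, C–G 16, F–G 17, E–I 2, D–I 10, H–I 13] → take E–I (2); add E.
Step 4: frontier [C–D 15, C–G 16, E–G 16, D–E 19, F–G 17, D–I 10, H–I 13] → take D–I (10); add D.
Step 5: frontier [C–G 16, E–G 16, F–G 17, H–I 13] → take H–I (13); add H.
Step 6: frontier [C–G 16, E–G 16, F–G 17] → take C–G (16); add G.
Vertex order: F, C, I, E, D, H, G. The 5th vertex is D.

D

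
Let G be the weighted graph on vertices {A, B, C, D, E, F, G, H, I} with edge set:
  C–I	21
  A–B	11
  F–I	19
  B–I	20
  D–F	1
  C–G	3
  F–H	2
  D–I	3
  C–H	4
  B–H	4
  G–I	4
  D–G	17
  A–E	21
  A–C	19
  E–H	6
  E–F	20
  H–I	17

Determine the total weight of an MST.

34

Kruskal's algorithm — process edges by increasing weight (ties by edge label):
D–F (1): add — endpoints in different components.
F–H (2): add — endpoints in different components.
C–G (3): add — endpoints in different components.
D–I (3): add — endpoints in different components.
B–H (4): add — endpoints in different components.
C–H (4): add — endpoints in different components.
G–I (4): skip — G and I already connected.
E–H (6): add — endpoints in different components.
A–B (11): add — endpoints in different components.
MST edges: D–F, F–H, C–G, D–I, B–H, C–H, E–H, A–B; total weight 1+2+3+3+4+4+6+11 = 34.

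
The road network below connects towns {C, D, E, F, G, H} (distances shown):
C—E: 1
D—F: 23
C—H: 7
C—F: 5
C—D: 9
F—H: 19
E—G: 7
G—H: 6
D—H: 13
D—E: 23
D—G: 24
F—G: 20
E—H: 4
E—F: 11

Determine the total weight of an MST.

25

Grow the tree from C using Prim:
Step 1: frontier [C—E 1, C—F 5, C—H 7, C—D 9] → take C—E (1); add E.
Step 2: frontier [C—F 5, C—H 7, C—D 9, E—H 4, E—G 7, E—F 11, D—E 23] → take E—H (4); add H.
Step 3: frontier [C—F 5, C—D 9, E—G 7, E—F 11, D—E 23, G—H 6, D—H 13, F—H 19] → take C—F (5); add F.
Step 4: frontier [C—D 9, E—G 7, D—E 23, F—G 20, D—F 23, G—H 6, D—H 13] → take G—H (6); add G.
Step 5: frontier [C—D 9, D—E 23, D—F 23, D—G 24, D—H 13] → take C—D (9); add D.
MST edges: C—E, E—H, C—F, G—H, C—D; total weight 1+4+5+6+9 = 25.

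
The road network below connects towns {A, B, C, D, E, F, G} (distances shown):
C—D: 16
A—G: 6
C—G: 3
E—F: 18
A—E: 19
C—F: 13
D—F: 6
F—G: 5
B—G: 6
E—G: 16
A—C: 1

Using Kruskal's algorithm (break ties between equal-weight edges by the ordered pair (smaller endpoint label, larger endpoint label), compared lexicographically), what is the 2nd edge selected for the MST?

Kruskal: consider edges lightest-first.
A—C (1): add. Components now {A,C} {B} {D} {E} {F} {G}
C—G (3): add. Components now {A,C,G} {B} {D} {E} {F}
F—G (5): add. Components now {A,C,F,G} {B} {D} {E}
A—G (6): skip — A and G already connected.
B—G (6): add. Components now {A,B,C,F,G} {D} {E}
D—F (6): add. Components now {A,B,C,D,F,G} {E}
C—F (13): skip — C and F already connected.
C—D (16): skip — C and D already connected.
E—G (16): add. Components now {A,B,C,D,E,F,G}
The 2nd edge added is C—G.

C-G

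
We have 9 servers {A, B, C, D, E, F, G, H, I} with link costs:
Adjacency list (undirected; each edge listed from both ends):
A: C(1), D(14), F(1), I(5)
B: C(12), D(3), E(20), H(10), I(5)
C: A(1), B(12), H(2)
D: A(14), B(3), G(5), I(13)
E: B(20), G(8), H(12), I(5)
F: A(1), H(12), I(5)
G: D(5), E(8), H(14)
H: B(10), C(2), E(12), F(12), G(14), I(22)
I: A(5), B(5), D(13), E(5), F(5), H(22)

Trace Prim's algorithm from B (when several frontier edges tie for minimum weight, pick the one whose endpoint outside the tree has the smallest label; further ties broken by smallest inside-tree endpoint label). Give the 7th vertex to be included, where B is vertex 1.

F

Prim, starting at B.
Step 1: cheapest edge leaving the tree is B—D (3); add D.
Step 2: cheapest edge leaving the tree is D—G (5); add G.
Step 3: cheapest edge leaving the tree is B—I (5); add I.
Step 4: cheapest edge leaving the tree is A—I (5); add A.
Step 5: cheapest edge leaving the tree is A—C (1); add C.
Step 6: cheapest edge leaving the tree is A—F (1); add F.
Step 7: cheapest edge leaving the tree is C—H (2); add H.
Step 8: cheapest edge leaving the tree is E—I (5); add E.
Vertex order: B, D, G, I, A, C, F, H, E. The 7th vertex is F.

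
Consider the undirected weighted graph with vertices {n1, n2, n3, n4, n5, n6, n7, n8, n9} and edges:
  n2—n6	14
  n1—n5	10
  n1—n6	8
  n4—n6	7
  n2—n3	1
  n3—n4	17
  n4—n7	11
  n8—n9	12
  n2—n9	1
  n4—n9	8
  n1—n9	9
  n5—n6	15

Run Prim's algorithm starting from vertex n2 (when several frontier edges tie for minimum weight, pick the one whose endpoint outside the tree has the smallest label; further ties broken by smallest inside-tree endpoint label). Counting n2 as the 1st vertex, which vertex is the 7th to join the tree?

Prim, starting at n2.
Step 1: cheapest edge leaving the tree is n2—n3 (1); add n3.
Step 2: cheapest edge leaving the tree is n2—n9 (1); add n9.
Step 3: cheapest edge leaving the tree is n4—n9 (8); add n4.
Step 4: cheapest edge leaving the tree is n4—n6 (7); add n6.
Step 5: cheapest edge leaving the tree is n1—n6 (8); add n1.
Step 6: cheapest edge leaving the tree is n1—n5 (10); add n5.
Step 7: cheapest edge leaving the tree is n4—n7 (11); add n7.
Step 8: cheapest edge leaving the tree is n8—n9 (12); add n8.
Vertex order: n2, n3, n9, n4, n6, n1, n5, n7, n8. The 7th vertex is n5.

n5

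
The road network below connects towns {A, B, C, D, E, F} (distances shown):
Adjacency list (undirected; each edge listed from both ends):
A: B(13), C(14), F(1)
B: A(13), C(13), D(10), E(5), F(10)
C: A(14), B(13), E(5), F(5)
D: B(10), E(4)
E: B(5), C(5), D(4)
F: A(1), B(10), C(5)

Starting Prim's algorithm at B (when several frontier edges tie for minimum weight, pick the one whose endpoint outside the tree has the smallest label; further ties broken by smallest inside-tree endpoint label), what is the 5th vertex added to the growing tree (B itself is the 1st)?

Prim's algorithm from B:
Step 1: frontier [B-E 5, B-D 10, B-F 10, A-B 13, B-C 13] → take B-E (5); add E.
Step 2: frontier [B-D 10, B-F 10, A-B 13, B-C 13, D-E 4, C-E 5] → take D-E (4); add D.
Step 3: frontier [B-F 10, A-B 13, B-C 13, C-E 5] → take C-E (5); add C.
Step 4: frontier [B-F 10, A-B 13, C-F 5, A-C 14] → take C-F (5); add F.
Step 5: frontier [A-B 13, A-C 14, A-F 1] → take A-F (1); add A.
Vertex order: B, E, D, C, F, A. The 5th vertex is F.

F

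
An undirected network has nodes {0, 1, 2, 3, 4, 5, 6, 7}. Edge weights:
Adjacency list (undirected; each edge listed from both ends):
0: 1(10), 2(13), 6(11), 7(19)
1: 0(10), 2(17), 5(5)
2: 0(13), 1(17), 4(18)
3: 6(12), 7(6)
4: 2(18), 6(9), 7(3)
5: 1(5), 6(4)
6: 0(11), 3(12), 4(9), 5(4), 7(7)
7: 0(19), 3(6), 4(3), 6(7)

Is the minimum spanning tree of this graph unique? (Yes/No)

Yes

Sort edges by weight, then run Kruskal:
4—7 (3): add — endpoints in different components.
5—6 (4): add — endpoints in different components.
1—5 (5): add — endpoints in different components.
3—7 (6): add — endpoints in different components.
6—7 (7): add — endpoints in different components.
4—6 (9): skip — 4 and 6 already connected.
0—1 (10): add — endpoints in different components.
0—6 (11): skip — 0 and 6 already connected.
3—6 (12): skip — 3 and 6 already connected.
0—2 (13): add — endpoints in different components.
Every non-tree edge has weight strictly greater than the heaviest edge on the tree path between its endpoints, so the MST is unique.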